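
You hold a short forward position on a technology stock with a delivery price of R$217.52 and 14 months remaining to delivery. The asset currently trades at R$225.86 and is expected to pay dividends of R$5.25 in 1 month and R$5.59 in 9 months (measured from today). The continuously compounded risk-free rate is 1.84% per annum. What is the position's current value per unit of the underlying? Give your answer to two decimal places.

-R$2.20

PV(remaining dividends) I = 5.25·e^(−0.0184·1/12) + 5.59·e^(−0.0184·9/12) = 10.7553
Current forward F = (S − I)·e^(rT) = (225.86 − 10.7553)·e^(0.0184·14/12) = 215.1047 × 1.021699 = 219.7723
Value (long) = (F − K)·e^(−rT) = (219.7723 − 217.52) × 0.978762 = 2.2045
Short position value = −(long value) = -R$2.20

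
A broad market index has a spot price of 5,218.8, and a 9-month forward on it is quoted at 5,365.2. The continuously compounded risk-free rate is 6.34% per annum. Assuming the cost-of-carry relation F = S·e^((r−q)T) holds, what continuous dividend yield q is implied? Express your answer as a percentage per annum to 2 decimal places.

2.65%

From F = S·e^((r−q)T): (r − q) = ln(F/S)/T
ln(5365.2/5218.8) = ln(1.028052) = 0.027666
(r − q) = 0.027666 / (9/12) = 0.036888
q = r − ln(F/S)/T = 0.0634 − 0.036888 = 0.026512
q = 2.65%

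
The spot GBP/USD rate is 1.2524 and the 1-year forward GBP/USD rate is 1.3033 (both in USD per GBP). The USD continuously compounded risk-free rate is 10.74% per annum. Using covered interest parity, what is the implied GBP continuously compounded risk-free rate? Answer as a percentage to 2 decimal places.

6.76%

F = S·e^((r_USD − r_GBP)T) ⇒ r_GBP = r_USD − ln(F/S)/T
ln(1.3033/1.2524) = 0.039838; /(12/12) = 0.039838
r_GBP = 0.1074 − 0.039838 = 0.067562
r_GBP = 6.76%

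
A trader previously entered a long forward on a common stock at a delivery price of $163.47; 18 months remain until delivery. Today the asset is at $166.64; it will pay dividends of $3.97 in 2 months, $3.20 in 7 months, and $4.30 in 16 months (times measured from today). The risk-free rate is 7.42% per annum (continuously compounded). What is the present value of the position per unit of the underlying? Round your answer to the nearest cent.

$9.51

PV(remaining dividends) I = 3.97·e^(−0.0742·2/12) + 3.20·e^(−0.0742·7/12) + 4.30·e^(−0.0742·16/12) = 10.8806
Current forward F = (S − I)·e^(rT) = (166.64 − 10.8806)·e^(0.0742·18/12) = 155.7594 × 1.117730 = 174.0970
Value (long) = (F − K)·e^(−rT) = (174.0970 − 163.47) × 0.894670 = 9.5077
Value = $9.51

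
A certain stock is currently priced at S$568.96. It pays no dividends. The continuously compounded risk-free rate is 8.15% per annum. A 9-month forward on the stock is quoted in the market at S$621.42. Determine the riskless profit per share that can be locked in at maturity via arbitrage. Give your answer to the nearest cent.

S$16.60 per share

Fair forward: F* = S·e^(carry·T), with carry = r = 0.0815
F* = 568.96 · e^(0.0815 × 9/12) = 568.96 · e^0.061125 = 568.96 × 1.063032 = S$604.8227
Market S$621.42 > fair S$604.8227: forward overpriced → cash-and-carry (buy spot, short the forward).
At maturity, profit = |F_mkt − F*| = |621.42 − 604.8227| = S$16.60 per share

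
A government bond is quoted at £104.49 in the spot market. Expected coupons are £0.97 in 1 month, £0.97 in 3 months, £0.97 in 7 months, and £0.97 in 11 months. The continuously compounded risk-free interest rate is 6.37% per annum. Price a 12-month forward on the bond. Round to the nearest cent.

£107.35

PV(coupons) I = 0.97·e^(−0.0637·1/12) + 0.97·e^(−0.0637·3/12) + 0.97·e^(−0.0637·7/12) + 0.97·e^(−0.0637·11/12)
I = 0.9649 + 0.9547 + 0.9346 + 0.9150 = 3.7692
F = (S − I)·e^(rT) = (104.49 − 3.7692) · e^(0.0637·12/12)
= 100.7208 · e^0.063700 = 100.7208 × 1.065773 = £107.35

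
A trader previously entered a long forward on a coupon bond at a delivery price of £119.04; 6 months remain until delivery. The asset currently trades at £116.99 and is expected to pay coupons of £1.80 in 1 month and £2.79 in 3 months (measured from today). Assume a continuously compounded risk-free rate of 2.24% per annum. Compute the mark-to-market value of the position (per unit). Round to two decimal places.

-£5.30

PV(remaining coupons) I = 1.80·e^(−0.0224·1/12) + 2.79·e^(−0.0224·3/12) = 4.5711
Current forward F = (S − I)·e^(rT) = (116.99 − 4.5711)·e^(0.0224·6/12) = 112.4189 × 1.011263 = 113.6851
Value (long) = (F − K)·e^(−rT) = (113.6851 − 119.04) × 0.988862 = -5.2953
Value = -£5.30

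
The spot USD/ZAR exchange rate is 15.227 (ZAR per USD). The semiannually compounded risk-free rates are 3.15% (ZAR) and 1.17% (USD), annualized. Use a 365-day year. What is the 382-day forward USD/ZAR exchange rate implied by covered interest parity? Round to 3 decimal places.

15.542

By covered interest parity, F = S · (1+r_ZAR/2)^(2T) / (1+r_USD/2)^(2T)
= 15.227 × 1.033251 / 1.012284 = 15.227 × 1.020713
F = 15.542 ZAR per USD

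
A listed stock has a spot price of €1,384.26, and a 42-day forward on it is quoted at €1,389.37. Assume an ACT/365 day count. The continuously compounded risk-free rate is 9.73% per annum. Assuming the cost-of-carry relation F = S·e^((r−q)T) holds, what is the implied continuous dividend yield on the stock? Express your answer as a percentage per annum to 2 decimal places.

6.53%

From F = S·e^((r−q)T): (r − q) = ln(F/S)/T
ln(1389.37/1384.26) = ln(1.003692) = 0.003685
(r − q) = 0.003685 / (42/365) = 0.032024
q = r − ln(F/S)/T = 0.0973 − 0.032024 = 0.065276
q = 6.53%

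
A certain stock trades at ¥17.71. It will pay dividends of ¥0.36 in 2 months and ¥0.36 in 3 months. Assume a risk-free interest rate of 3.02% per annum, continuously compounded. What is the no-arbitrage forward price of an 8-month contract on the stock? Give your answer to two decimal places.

PV(dividends) I = 0.36·e^(−0.0302·2/12) + 0.36·e^(−0.0302·3/12)
I = 0.3582 + 0.3573 = 0.7155
F = (S − I)·e^(rT) = (17.71 − 0.7155) · e^(0.0302·8/12)
= 16.9945 · e^0.020133 = 16.9945 × 1.020337 = ¥17.34

¥17.34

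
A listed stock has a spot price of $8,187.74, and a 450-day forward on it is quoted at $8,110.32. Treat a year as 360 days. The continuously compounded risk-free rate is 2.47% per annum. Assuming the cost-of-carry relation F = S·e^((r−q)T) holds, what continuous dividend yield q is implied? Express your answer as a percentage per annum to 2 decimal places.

From F = S·e^((r−q)T): (r − q) = ln(F/S)/T
ln(8110.32/8187.74) = ln(0.990544) = -0.009501
(r − q) = -0.009501 / (450/360) = -0.007601
q = r − ln(F/S)/T = 0.0247 + 0.007601 = 0.032301
q = 3.23%

3.23%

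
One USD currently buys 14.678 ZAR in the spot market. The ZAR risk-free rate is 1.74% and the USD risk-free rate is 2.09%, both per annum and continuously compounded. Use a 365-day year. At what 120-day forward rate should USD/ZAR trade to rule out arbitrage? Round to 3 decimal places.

14.661

F = S·e^((r_ZAR − r_USD)T) = 14.678 · e^((0.0174 − 0.0209) × 120/365)
= 14.678 · e^-0.001151 = 14.678 × 0.998850
F = 14.661 ZAR per USD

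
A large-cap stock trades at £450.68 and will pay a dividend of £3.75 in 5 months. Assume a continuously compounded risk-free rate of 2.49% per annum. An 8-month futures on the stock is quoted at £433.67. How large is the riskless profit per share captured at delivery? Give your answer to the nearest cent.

£20.78 per share

PV(dividends) I = 3.75·e^(−0.0249·5/12) = 3.7113
Fair futures F* = (S − I)·e^(rT) = (450.68 − 3.7113)·e^0.016600 = 446.9687 × 1.016739 = 454.4505
Market £433.67 < fair 454.4505: forward underpriced → reverse cash-and-carry (short the stock, invest proceeds at r, pay the dividends, go long the forward).
Profit at T = |F_mkt − F*| = |433.67 − 454.4505| = £20.78 per share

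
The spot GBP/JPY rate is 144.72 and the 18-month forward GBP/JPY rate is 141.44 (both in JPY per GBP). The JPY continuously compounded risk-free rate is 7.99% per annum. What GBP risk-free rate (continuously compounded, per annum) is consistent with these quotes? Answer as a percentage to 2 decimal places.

9.52%

F = S·e^((r_JPY − r_GBP)T) ⇒ r_GBP = r_JPY − ln(F/S)/T
ln(141.44/144.72) = -0.022925; /(18/12) = -0.015283
r_GBP = 0.0799 + 0.015283 = 0.095183
r_GBP = 9.52%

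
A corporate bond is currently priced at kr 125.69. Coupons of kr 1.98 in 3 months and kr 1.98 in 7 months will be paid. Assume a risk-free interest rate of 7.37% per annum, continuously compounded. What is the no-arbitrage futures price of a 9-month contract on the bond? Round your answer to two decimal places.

kr 128.77

PV(coupons) I = 1.98·e^(−0.0737·3/12) + 1.98·e^(−0.0737·7/12)
I = 1.9439 + 1.8967 = 3.8406
F = (S − I)·e^(rT) = (125.69 − 3.8406) · e^(0.0737·9/12)
= 121.8494 · e^0.055275 = 121.8494 × 1.056831 = kr 128.77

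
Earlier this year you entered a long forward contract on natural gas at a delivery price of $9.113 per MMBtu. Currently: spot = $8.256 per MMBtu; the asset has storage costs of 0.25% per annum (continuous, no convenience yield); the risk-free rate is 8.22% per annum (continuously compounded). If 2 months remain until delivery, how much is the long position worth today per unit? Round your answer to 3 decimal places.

-$0.730 per MMBtu

Current fair forward for the remaining 2 months: F = S·e^((r + u)·T), (r + u) = 0.0822 + 0.0025 = 0.0847
F = 8.256 · e^(0.0847 × 2/12) = 8.256 × 1.014217 = 8.3734
Value of long forward = (F − K)·e^(−rT) = (8.3734 − 9.113) · e^(−0.0822·2/12)
= -0.7396 × 0.986393 = -0.730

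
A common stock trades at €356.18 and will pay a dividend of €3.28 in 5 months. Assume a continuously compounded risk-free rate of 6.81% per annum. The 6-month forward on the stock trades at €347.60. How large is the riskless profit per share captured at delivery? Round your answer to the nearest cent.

PV(dividends) I = 3.28·e^(−0.0681·5/12) = 3.1882
Fair forward F* = (S − I)·e^(rT) = (356.18 − 3.1882)·e^0.034050 = 352.9918 × 1.034636 = 365.2180
Market €347.60 < fair 365.2180: forward underpriced → reverse cash-and-carry (short the stock, invest proceeds at r, pay the dividends, go long the forward).
Profit at T = |F_mkt − F*| = |347.60 − 365.2180| = €17.62 per share

€17.62 per share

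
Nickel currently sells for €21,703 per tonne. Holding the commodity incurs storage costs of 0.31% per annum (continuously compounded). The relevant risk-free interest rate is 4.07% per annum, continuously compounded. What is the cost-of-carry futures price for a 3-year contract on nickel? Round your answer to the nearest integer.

Net carry = r + u − y = 0.0407 + 0.0031 − 0.0000 = 0.0438
F = S·e^((r+u−y)T) = 21703 · e^(0.0438 × 3) = 21703 · e^0.131400
= 21703 × 1.140424 = €24,751 per tonne

€24,751 per tonne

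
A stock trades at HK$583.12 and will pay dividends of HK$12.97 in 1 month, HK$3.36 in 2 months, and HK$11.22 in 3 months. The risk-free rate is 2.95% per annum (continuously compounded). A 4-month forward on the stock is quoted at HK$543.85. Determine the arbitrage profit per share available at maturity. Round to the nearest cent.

PV(dividends) I = 12.97·e^(−0.0295·1/12) + 3.36·e^(−0.0295·2/12) + 11.22·e^(−0.0295·3/12) = 27.4192
Fair forward F* = (S − I)·e^(rT) = (583.12 − 27.4192)·e^0.009833 = 555.7008 × 1.009882 = 561.1922
Market HK$543.85 < fair 561.1922: forward underpriced → reverse cash-and-carry (short the stock, invest proceeds at r, pay the dividends, go long the forward).
Profit at T = |F_mkt − F*| = |543.85 − 561.1922| = HK$17.34 per share

HK$17.34 per share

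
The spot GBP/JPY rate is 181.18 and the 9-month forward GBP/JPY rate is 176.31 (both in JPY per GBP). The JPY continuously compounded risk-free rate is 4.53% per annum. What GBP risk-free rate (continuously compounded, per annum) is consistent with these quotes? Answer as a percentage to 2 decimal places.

F = S·e^((r_JPY − r_GBP)T) ⇒ r_GBP = r_JPY − ln(F/S)/T
ln(176.31/181.18) = -0.027247; /(9/12) = -0.036329
r_GBP = 0.0453 + 0.036329 = 0.081629
r_GBP = 8.16%

8.16%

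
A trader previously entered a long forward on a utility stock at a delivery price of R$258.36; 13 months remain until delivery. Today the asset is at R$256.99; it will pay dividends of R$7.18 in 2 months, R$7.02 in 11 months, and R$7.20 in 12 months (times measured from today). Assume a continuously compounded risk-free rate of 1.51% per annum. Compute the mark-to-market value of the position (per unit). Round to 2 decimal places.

-R$18.36

PV(remaining dividends) I = 7.18·e^(−0.0151·2/12) + 7.02·e^(−0.0151·11/12) + 7.20·e^(−0.0151·12/12) = 21.1776
Current forward F = (S − I)·e^(rT) = (256.99 − 21.1776)·e^(0.0151·13/12) = 235.8124 × 1.016493 = 239.7017
Value (long) = (F − K)·e^(−rT) = (239.7017 − 258.36) × 0.983775 = -18.3556
Value = -R$18.36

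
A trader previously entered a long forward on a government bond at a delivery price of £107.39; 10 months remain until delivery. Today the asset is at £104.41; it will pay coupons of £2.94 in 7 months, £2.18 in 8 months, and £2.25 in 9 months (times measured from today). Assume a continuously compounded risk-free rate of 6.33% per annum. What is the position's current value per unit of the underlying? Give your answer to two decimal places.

PV(remaining coupons) I = 2.94·e^(−0.0633·7/12) + 2.18·e^(−0.0633·8/12) + 2.25·e^(−0.0633·9/12) = 7.0690
Current forward F = (S − I)·e^(rT) = (104.41 − 7.0690)·e^(0.0633·10/12) = 97.3410 × 1.054166 = 102.6136
Value (long) = (F − K)·e^(−rT) = (102.6136 − 107.39) × 0.948617 = -4.5310
Value = -£4.53

-£4.53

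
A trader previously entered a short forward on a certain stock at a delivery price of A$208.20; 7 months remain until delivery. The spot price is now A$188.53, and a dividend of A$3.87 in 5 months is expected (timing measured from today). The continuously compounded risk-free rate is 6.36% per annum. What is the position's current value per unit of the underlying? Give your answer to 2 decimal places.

A$15.86

PV(remaining dividends) I = 3.87·e^(−0.0636·5/12) = 3.7688
Current forward F = (S − I)·e^(rT) = (188.53 − 3.7688)·e^(0.0636·7/12) = 184.7612 × 1.037797 = 191.7446
Value (long) = (F − K)·e^(−rT) = (191.7446 − 208.20) × 0.963580 = -15.8561
Short position value = −(long value) = A$15.86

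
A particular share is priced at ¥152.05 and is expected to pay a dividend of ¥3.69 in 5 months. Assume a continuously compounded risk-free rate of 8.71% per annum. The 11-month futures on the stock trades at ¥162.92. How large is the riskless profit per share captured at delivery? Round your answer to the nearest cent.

¥2.09 per share

PV(dividends) I = 3.69·e^(−0.0871·5/12) = 3.5585
Fair futures F* = (S − I)·e^(rT) = (152.05 − 3.5585)·e^0.079842 = 148.4915 × 1.083116 = 160.8335
Market ¥162.92 > fair 160.8335: forward overpriced → cash-and-carry (borrow at r, buy the stock and collect the dividends, short the forward).
Profit at T = |F_mkt − F*| = |162.92 − 160.8335| = ¥2.09 per share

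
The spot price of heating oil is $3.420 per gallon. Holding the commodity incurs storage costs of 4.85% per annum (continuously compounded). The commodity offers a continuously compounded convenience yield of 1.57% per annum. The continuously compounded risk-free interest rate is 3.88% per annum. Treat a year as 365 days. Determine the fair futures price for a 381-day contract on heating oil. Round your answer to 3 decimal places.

$3.685 per gallon

Net carry = r + u − y = 0.0388 + 0.0485 − 0.0157 = 0.0716
F = S·e^((r+u−y)T) = 3.420 · e^(0.0716 × 381/365) = 3.420 · e^0.074739
= 3.420 × 1.077603 = $3.685 per gallon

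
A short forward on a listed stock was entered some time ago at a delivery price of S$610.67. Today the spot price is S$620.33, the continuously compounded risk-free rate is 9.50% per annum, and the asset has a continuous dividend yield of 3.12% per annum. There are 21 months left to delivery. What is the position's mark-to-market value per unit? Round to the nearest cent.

-S$70.23

Current fair forward for the remaining 21 months: F = S·e^((r − q)·T), (r − q) = 0.0950 − 0.0312 = 0.0638
F = 620.33 · e^(0.0638 × 21/12) = 620.33 × 1.118121 = 693.6040
Value of long forward = (F − K)·e^(−rT) = (693.6040 − 610.67) · e^(−0.0950·21/12)
= 82.9340 × 0.846834 = 70.23
Short position value = −(long value) = -S$70.23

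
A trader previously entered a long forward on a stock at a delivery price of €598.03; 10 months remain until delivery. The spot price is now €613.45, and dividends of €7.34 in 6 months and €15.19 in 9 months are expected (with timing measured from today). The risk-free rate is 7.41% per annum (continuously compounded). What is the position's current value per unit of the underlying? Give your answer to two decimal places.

€29.79

PV(remaining dividends) I = 7.34·e^(−0.0741·6/12) + 15.19·e^(−0.0741·9/12) = 21.4419
Current forward F = (S − I)·e^(rT) = (613.45 − 21.4419)·e^(0.0741·10/12) = 592.0081 × 1.063696 = 629.7166
Value (long) = (F − K)·e^(−rT) = (629.7166 − 598.03) × 0.940118 = 29.7891
Value = €29.79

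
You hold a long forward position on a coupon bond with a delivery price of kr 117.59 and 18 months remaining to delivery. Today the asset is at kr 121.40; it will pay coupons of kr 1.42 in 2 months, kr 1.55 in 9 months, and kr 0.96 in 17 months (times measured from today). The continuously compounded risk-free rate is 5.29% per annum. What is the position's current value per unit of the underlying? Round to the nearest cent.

kr 8.99

PV(remaining coupons) I = 1.42·e^(−0.0529·2/12) + 1.55·e^(−0.0529·9/12) + 0.96·e^(−0.0529·17/12) = 3.7879
Current forward F = (S − I)·e^(rT) = (121.40 − 3.7879)·e^(0.0529·18/12) = 117.6121 × 1.082583 = 127.3249
Value (long) = (F − K)·e^(−rT) = (127.3249 − 117.59) × 0.923717 = 8.9923
Value = kr 8.99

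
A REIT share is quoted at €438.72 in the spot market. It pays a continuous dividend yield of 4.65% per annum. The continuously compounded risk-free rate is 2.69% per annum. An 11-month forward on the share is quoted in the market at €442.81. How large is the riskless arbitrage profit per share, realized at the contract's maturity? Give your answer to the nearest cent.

€11.90 per share

Fair forward: F* = S·e^(carry·T), with carry = (r − q) = 0.0269 − 0.0465 = -0.0196
F* = 438.72 · e^(-0.0196 × 11/12) = 438.72 · e^-0.017967 = 438.72 × 0.982193 = €430.9077
Market €442.81 > fair €430.9077: forward overpriced → cash-and-carry (buy spot, short the forward).
At maturity, profit = |F_mkt − F*| = |442.81 − 430.9077| = €11.90 per share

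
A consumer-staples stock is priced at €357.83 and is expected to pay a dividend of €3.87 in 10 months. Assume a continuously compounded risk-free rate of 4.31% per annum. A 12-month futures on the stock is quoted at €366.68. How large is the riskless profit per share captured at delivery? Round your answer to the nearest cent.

€3.01 per share

PV(dividends) I = 3.87·e^(−0.0431·10/12) = 3.7335
Fair futures F* = (S − I)·e^(rT) = (357.83 − 3.7335)·e^0.043100 = 354.0965 × 1.044042 = 369.6916
Market €366.68 < fair 369.6916: forward underpriced → reverse cash-and-carry (short the stock, invest proceeds at r, pay the dividends, go long the forward).
Profit at T = |F_mkt − F*| = |366.68 − 369.6916| = €3.01 per share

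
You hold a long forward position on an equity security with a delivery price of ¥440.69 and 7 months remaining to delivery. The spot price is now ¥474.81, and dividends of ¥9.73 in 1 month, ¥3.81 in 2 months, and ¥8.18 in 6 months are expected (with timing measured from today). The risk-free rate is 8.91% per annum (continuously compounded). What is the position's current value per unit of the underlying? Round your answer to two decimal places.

PV(remaining dividends) I = 9.73·e^(−0.0891·1/12) + 3.81·e^(−0.0891·2/12) + 8.18·e^(−0.0891·6/12) = 21.2354
Current forward F = (S − I)·e^(rT) = (474.81 − 21.2354)·e^(0.0891·7/12) = 453.5746 × 1.053349 = 477.7724
Value (long) = (F − K)·e^(−rT) = (477.7724 − 440.69) × 0.949353 = 35.2043
Value = ¥35.20

¥35.20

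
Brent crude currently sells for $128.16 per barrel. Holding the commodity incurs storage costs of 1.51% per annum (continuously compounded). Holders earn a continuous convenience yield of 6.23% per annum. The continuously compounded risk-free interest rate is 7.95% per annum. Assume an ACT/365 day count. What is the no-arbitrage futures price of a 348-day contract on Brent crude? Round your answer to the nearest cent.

$132.17 per barrel

Net carry = r + u − y = 0.0795 + 0.0151 − 0.0623 = 0.0323
F = S·e^((r+u−y)T) = 128.16 · e^(0.0323 × 348/365) = 128.16 · e^0.030796
= 128.16 × 1.031275 = $132.17 per barrel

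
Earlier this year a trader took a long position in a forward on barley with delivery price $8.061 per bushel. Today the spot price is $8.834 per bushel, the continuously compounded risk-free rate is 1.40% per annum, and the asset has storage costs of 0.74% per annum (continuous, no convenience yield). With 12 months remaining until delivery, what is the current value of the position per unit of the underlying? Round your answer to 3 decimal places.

Current fair forward for the remaining 12 months: F = S·e^((r + u)·T), (r + u) = 0.0140 + 0.0074 = 0.0214
F = 8.834 · e^(0.0214 × 12/12) = 8.834 × 1.021631 = 9.0251
Value of long forward = (F − K)·e^(−rT) = (9.0251 − 8.061) · e^(−0.0140·12/12)
= 0.9641 × 0.986098 = 0.951

$0.951 per bushel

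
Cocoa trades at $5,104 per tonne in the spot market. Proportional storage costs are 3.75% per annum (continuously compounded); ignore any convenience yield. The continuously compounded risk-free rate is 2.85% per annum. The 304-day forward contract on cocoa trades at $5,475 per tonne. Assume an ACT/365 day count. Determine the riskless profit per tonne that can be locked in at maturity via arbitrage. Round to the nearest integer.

Fair forward: F* = S·e^(carry·T), with carry = (r + u) = 0.0285 + 0.0375 = 0.0660
F* = 5104 · e^(0.0660 × 304/365) = 5104 · e^0.054970 = 5104 × 1.056509 = $5392.4219
Market $5475 > fair $5392.4219: forward overpriced → cash-and-carry (buy spot, short the forward).
At maturity, profit = |F_mkt − F*| = |5475 − 5392.4219| = $83 per tonne

$83 per tonne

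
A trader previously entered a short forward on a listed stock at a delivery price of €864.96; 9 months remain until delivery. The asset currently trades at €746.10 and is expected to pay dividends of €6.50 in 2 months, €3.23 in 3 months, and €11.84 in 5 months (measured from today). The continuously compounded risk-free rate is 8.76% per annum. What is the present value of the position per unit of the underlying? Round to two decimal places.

PV(remaining dividends) I = 6.50·e^(−0.0876·2/12) + 3.23·e^(−0.0876·3/12) + 11.84·e^(−0.0876·5/12) = 20.9815
Current forward F = (S − I)·e^(rT) = (746.10 − 20.9815)·e^(0.0876·9/12) = 725.1185 × 1.067906 = 774.3584
Value (long) = (F − K)·e^(−rT) = (774.3584 − 864.96) × 0.936412 = -84.8404
Short position value = −(long value) = €84.84

€84.84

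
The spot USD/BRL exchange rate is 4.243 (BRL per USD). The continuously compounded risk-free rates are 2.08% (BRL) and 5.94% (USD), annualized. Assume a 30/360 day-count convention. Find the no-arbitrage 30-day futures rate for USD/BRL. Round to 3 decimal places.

4.229

F = S·e^((r_BRL − r_USD)T) = 4.243 · e^((0.0208 − 0.0594) × 30/360)
= 4.243 · e^-0.003217 = 4.243 × 0.996788
F = 4.229 BRL per USD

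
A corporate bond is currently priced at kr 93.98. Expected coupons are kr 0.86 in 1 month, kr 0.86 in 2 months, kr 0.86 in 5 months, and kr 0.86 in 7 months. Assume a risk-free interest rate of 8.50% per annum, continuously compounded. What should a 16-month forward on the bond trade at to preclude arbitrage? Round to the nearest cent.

PV(coupons) I = 0.86·e^(−0.0850·1/12) + 0.86·e^(−0.0850·2/12) + 0.86·e^(−0.0850·5/12) + 0.86·e^(−0.0850·7/12)
I = 0.8539 + 0.8479 + 0.8301 + 0.8184 = 3.3503
F = (S − I)·e^(rT) = (93.98 − 3.3503) · e^(0.0850·16/12)
= 90.6297 · e^0.113333 = 90.6297 × 1.120005 = kr 101.51

kr 101.51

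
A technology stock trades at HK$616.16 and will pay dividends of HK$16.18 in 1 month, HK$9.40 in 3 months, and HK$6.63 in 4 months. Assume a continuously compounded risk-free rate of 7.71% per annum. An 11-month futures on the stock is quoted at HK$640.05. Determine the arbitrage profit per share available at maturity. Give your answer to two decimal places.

PV(dividends) I = 16.18·e^(−0.0771·1/12) + 9.40·e^(−0.0771·3/12) + 6.63·e^(−0.0771·4/12) = 31.7587
Fair futures F* = (S − I)·e^(rT) = (616.16 − 31.7587)·e^0.070675 = 584.4013 × 1.073232 = 627.1982
Market HK$640.05 > fair 627.1982: forward overpriced → cash-and-carry (borrow at r, buy the stock and collect the dividends, short the forward).
Profit at T = |F_mkt − F*| = |640.05 − 627.1982| = HK$12.85 per share

HK$12.85 per share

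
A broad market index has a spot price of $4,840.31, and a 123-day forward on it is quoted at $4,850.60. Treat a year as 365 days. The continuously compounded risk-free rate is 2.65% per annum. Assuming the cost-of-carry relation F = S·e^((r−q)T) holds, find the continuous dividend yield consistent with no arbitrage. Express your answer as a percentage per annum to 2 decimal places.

2.02%

From F = S·e^((r−q)T): (r − q) = ln(F/S)/T
ln(4850.60/4840.31) = ln(1.002126) = 0.002124
(r − q) = 0.002124 / (123/365) = 0.006303
q = r − ln(F/S)/T = 0.0265 − 0.006303 = 0.020197
q = 2.02%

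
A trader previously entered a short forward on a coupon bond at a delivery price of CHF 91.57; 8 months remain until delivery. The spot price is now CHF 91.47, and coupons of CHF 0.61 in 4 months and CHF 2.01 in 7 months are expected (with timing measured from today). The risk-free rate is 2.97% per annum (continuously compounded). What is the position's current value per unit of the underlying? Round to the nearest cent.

CHF 0.88

PV(remaining coupons) I = 0.61·e^(−0.0297·4/12) + 2.01·e^(−0.0297·7/12) = 2.5795
Current forward F = (S − I)·e^(rT) = (91.47 − 2.5795)·e^(0.0297·8/12) = 88.8905 × 1.019997 = 90.6680
Value (long) = (F − K)·e^(−rT) = (90.6680 − 91.57) × 0.980395 = -0.8843
Short position value = −(long value) = CHF 0.88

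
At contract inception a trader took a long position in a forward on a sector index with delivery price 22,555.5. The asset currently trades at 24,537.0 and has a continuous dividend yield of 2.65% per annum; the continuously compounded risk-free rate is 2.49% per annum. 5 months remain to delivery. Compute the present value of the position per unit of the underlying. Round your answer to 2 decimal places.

Current fair forward for the remaining 5 months: F = S·e^((r − q)·T), (r − q) = 0.0249 − 0.0265 = -0.0016
F = 24537.0 · e^(-0.0016 × 5/12) = 24537.0 × 0.99933356 = 24520.6476
Value of long forward = (F − K)·e^(−rT) = (24520.6476 − 22555.5) · e^(−0.0249·5/12)
= 1965.1476 × 0.98967863 = 1944.86

1944.86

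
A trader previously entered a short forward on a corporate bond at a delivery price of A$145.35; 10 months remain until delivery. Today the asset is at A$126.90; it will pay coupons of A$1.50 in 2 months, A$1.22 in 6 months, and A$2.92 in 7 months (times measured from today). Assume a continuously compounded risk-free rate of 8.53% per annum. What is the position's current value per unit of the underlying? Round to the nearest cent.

PV(remaining coupons) I = 1.50·e^(−0.0853·2/12) + 1.22·e^(−0.0853·6/12) + 2.92·e^(−0.0853·7/12) = 5.4261
Current forward F = (S − I)·e^(rT) = (126.90 − 5.4261)·e^(0.0853·10/12) = 121.4739 × 1.073671 = 130.4230
Value (long) = (F − K)·e^(−rT) = (130.4230 − 145.35) × 0.931384 = -13.9028
Short position value = −(long value) = A$13.90

A$13.90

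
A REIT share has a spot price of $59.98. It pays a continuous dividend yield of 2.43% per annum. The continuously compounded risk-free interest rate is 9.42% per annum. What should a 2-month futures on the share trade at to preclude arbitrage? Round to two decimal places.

F = S·e^((r − q)T) = 59.98 · e^((0.0942 − 0.0243) × 2/12)
= 59.98 · e^0.011650 = 59.98 × 1.011718
F = $60.68

$60.68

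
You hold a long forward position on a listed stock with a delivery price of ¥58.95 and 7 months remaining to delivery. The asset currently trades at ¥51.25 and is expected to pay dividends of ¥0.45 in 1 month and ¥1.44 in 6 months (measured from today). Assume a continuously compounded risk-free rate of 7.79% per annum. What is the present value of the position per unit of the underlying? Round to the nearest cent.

-¥6.91

PV(remaining dividends) I = 0.45·e^(−0.0779·1/12) + 1.44·e^(−0.0779·6/12) = 1.8321
Current forward F = (S − I)·e^(rT) = (51.25 − 1.8321)·e^(0.0779·7/12) = 49.4179 × 1.046490 = 51.7153
Value (long) = (F − K)·e^(−rT) = (51.7153 − 58.95) × 0.955575 = -6.9133
Value = -¥6.91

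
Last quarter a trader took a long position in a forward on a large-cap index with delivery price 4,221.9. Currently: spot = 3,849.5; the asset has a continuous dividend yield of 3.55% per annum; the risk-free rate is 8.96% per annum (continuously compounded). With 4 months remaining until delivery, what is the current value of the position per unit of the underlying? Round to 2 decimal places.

-293.45

Current fair forward for the remaining 4 months: F = S·e^((r − q)·T), (r − q) = 0.0896 − 0.0355 = 0.0541
F = 3849.5 · e^(0.0541 × 4/12) = 3849.5 × 1.01819692 = 3919.5490
Value of long forward = (F − K)·e^(−rT) = (3919.5490 − 4221.9) · e^(−0.0896·4/12)
= -302.3510 × 0.97057493 = -293.45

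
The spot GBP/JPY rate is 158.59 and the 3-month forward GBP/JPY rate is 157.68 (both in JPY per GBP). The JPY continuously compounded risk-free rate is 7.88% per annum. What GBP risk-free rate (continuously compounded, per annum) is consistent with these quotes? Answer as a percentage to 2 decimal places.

F = S·e^((r_JPY − r_GBP)T) ⇒ r_GBP = r_JPY − ln(F/S)/T
ln(157.68/158.59) = -0.005755; /(3/12) = -0.023020
r_GBP = 0.0788 + 0.023020 = 0.101820
r_GBP = 10.18%

10.18%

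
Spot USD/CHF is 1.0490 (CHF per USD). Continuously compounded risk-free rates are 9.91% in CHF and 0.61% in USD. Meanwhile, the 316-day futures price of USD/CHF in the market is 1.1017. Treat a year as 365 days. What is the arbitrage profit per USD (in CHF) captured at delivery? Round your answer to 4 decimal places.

Fair futures: F* = S·e^(carry·T), with carry = (r_CHF − r_USD) = 0.0991 − 0.0061 = 0.0930
F* = 1.0490 · e^(0.0930 × 316/365) = 1.0490 · e^0.080515 = 1.0490 × 1.083845 = 1.1370
Market 1.1017 < fair 1.1370: forward underpriced → reverse cash-and-carry (short spot, go long the forward).
At maturity, profit = |F_mkt − F*| = |1.1017 − 1.1370| = 0.0353 per USD (in CHF)

0.0353 per USD (in CHF)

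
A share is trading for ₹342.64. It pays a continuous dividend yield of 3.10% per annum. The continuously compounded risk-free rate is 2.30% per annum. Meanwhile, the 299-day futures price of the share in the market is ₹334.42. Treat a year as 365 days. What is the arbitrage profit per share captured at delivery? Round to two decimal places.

Fair futures: F* = S·e^(carry·T), with carry = (r − q) = 0.0230 − 0.0310 = -0.0080
F* = 342.64 · e^(-0.0080 × 299/365) = 342.64 · e^-0.006553 = 342.64 × 0.993468 = ₹340.4019
Market ₹334.42 < fair ₹340.4019: forward underpriced → reverse cash-and-carry (short spot, go long the forward).
At maturity, profit = |F_mkt − F*| = |334.42 − 340.4019| = ₹5.98 per share

₹5.98 per share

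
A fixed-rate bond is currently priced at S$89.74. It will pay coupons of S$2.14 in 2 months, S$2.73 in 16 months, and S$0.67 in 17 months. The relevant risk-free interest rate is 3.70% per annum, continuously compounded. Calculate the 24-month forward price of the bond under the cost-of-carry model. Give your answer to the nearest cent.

PV(coupons) I = 2.14·e^(−0.0370·2/12) + 2.73·e^(−0.0370·16/12) + 0.67·e^(−0.0370·17/12)
I = 2.1268 + 2.5986 + 0.6358 = 5.3612
F = (S − I)·e^(rT) = (89.74 − 5.3612) · e^(0.0370·24/12)
= 84.3788 · e^0.074000 = 84.3788 × 1.076807 = S$90.86

S$90.86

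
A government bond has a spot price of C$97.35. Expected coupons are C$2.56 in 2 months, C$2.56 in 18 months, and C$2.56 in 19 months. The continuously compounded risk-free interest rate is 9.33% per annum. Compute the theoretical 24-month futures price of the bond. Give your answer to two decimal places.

C$108.94

PV(coupons) I = 2.56·e^(−0.0933·2/12) + 2.56·e^(−0.0933·18/12) + 2.56·e^(−0.0933·19/12)
I = 2.5205 + 2.2257 + 2.2084 = 6.9546
F = (S − I)·e^(rT) = (97.35 − 6.9546) · e^(0.0933·24/12)
= 90.3954 · e^0.186600 = 90.3954 × 1.205145 = C$108.94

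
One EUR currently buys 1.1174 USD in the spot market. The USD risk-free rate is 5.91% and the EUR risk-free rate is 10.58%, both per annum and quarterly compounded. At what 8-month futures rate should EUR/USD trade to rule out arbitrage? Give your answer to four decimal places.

1.0838

By covered interest parity, F = S · (1+r_USD/4)^(4T) / (1+r_EUR/4)^(4T)
= 1.1174 × 1.039887 / 1.072097 = 1.1174 × 0.969956
F = 1.0838 USD per EUR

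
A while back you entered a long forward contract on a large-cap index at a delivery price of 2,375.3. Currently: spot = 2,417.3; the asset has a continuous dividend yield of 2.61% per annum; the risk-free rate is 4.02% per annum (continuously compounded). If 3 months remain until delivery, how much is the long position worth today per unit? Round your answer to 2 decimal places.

Current fair forward for the remaining 3 months: F = S·e^((r − q)·T), (r − q) = 0.0402 − 0.0261 = 0.0141
F = 2417.3 · e^(0.0141 × 3/12) = 2417.3 × 1.00353122 = 2425.8360
Value of long forward = (F − K)·e^(−rT) = (2425.8360 − 2375.3) · e^(−0.0402·3/12)
= 50.5360 × 0.99000033 = 50.03

50.03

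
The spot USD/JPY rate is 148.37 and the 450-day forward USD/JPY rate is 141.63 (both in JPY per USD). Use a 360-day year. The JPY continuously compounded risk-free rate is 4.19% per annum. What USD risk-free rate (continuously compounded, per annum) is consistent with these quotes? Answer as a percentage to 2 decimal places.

F = S·e^((r_JPY − r_USD)T) ⇒ r_USD = r_JPY − ln(F/S)/T
ln(141.63/148.37) = -0.046491; /(450/360) = -0.037193
r_USD = 0.0419 + 0.037193 = 0.079093
r_USD = 7.91%

7.91%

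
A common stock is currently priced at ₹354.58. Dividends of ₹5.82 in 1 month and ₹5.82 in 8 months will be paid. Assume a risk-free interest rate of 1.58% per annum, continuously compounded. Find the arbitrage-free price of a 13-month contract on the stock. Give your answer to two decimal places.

₹348.93

PV(dividends) I = 5.82·e^(−0.0158·1/12) + 5.82·e^(−0.0158·8/12)
I = 5.8123 + 5.7590 = 11.5713
F = (S − I)·e^(rT) = (354.58 − 11.5713) · e^(0.0158·13/12)
= 343.0087 · e^0.017117 = 343.0087 × 1.017264 = ₹348.93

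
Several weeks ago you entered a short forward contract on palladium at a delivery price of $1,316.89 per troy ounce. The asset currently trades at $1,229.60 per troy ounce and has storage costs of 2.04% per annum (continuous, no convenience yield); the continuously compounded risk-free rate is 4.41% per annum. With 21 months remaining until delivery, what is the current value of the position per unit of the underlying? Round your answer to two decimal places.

-$55.21 per troy ounce

Current fair forward for the remaining 21 months: F = S·e^((r + u)·T), (r + u) = 0.0441 + 0.0204 = 0.0645
F = 1229.60 · e^(0.0645 × 21/12) = 1229.60 × 1.11949199 = 1376.5274
Value of long forward = (F − K)·e^(−rT) = (1376.5274 − 1316.89) · e^(−0.0441·21/12)
= 59.6374 × 0.92572784 = 55.21
Short position value = −(long value) = -$55.21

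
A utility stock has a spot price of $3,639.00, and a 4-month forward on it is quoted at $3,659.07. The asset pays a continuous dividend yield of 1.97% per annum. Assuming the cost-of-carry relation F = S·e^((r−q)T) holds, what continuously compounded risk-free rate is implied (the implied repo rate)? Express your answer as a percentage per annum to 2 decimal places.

3.62%

From F = S·e^((r−q)T): (r − q) = ln(F/S)/T
ln(3659.07/3639.00) = ln(1.005515) = 0.005500
(r − q) = 0.005500 / (4/12) = 0.016500
r = ln(F/S)/T + q = 0.016500 + 0.0197 = 0.036200
r = 3.62%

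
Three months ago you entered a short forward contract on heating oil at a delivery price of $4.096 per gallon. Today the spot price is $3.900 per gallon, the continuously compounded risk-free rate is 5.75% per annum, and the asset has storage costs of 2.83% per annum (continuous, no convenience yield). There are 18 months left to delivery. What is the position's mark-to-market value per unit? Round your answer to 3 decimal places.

Current fair forward for the remaining 18 months: F = S·e^((r + u)·T), (r + u) = 0.0575 + 0.0283 = 0.0858
F = 3.900 · e^(0.0858 × 18/12) = 3.900 × 1.137349 = 4.4357
Value of long forward = (F − K)·e^(−rT) = (4.4357 − 4.096) · e^(−0.0575·18/12)
= 0.3397 × 0.917365 = 0.312
Short position value = −(long value) = -$0.312

-$0.312 per gallon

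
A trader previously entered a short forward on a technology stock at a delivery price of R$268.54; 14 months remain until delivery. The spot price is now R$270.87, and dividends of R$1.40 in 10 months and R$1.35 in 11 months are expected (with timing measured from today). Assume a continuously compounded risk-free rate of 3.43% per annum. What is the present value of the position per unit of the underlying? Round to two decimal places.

-R$10.20

PV(remaining dividends) I = 1.40·e^(−0.0343·10/12) + 1.35·e^(−0.0343·11/12) = 2.6688
Current forward F = (S − I)·e^(rT) = (270.87 − 2.6688)·e^(0.0343·14/12) = 268.2012 × 1.040828 = 279.1513
Value (long) = (F − K)·e^(−rT) = (279.1513 − 268.54) × 0.960773 = 10.1951
Short position value = −(long value) = -R$10.20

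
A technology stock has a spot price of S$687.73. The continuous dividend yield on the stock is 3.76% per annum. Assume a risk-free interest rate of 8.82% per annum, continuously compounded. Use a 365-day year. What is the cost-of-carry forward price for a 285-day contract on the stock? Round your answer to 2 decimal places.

F = S·e^((r − q)T) = 687.73 · e^((0.0882 − 0.0376) × 285/365)
= 687.73 · e^0.039510 = 687.73 × 1.040301
F = S$715.45

S$715.45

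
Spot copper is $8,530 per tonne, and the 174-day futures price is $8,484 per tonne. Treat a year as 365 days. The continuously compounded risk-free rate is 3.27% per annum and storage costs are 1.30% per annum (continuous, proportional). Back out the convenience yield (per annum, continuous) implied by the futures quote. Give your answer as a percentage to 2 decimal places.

F = S·e^((r+u−y)T) ⇒ (r+u−y) = ln(F/S)/T
ln(8484/8530) = -0.005407; /T ⇒ -0.011342
y = r + u − ln(F/S)/T = 0.0327 + 0.0130 + 0.011342 = 0.057042
y = 5.70%

5.70%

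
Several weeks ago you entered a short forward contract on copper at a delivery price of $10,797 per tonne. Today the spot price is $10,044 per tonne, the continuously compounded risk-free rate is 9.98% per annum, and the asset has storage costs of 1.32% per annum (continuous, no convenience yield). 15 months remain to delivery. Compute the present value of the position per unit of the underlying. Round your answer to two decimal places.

Current fair forward for the remaining 15 months: F = S·e^((r + u)·T), (r + u) = 0.0998 + 0.0132 = 0.1130
F = 10044 · e^(0.1130 × 15/12) = 10044 × 1.15171254 = 11567.8008
Value of long forward = (F − K)·e^(−rT) = (11567.8008 − 10797) · e^(−0.0998·15/12)
= 770.8008 × 0.88271755 = 680.40
Short position value = −(long value) = -$680.40

-$680.40 per tonne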